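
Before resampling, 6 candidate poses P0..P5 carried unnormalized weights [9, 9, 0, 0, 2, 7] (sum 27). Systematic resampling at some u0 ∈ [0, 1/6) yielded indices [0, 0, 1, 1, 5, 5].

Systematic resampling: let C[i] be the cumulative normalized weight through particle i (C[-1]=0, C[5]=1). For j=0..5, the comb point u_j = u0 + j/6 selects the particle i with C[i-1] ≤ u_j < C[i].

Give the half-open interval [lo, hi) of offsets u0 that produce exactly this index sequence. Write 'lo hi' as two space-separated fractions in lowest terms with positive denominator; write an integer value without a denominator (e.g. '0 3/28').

C = [1/3, 2/3, 2/3, 2/3, 20/27, 1]
j=0 picked index 0: u0 ∈ [0, 1/3)
j=1 picked index 0: u0 ∈ [-1/6, 1/6)
j=2 picked index 1: u0 ∈ [0, 1/3)
j=3 picked index 1: u0 ∈ [-1/6, 1/6)
j=4 picked index 5: u0 ∈ [2/27, 1/3)
j=5 picked index 5: u0 ∈ [-5/54, 1/6)
intersection: [2/27, 1/6)

2/27 1/6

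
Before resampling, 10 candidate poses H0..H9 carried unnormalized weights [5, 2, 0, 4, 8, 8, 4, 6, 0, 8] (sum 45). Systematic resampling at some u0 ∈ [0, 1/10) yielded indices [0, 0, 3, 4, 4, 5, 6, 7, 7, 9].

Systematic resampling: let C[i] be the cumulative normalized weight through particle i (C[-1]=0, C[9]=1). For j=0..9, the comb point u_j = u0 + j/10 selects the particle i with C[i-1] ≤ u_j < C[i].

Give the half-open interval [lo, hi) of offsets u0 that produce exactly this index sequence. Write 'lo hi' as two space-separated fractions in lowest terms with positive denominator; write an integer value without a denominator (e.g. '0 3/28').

0 1/90

C = [1/9, 7/45, 7/45, 11/45, 19/45, 3/5, 31/45, 37/45, 37/45, 1]
j=0 picked index 0: u0 ∈ [0, 1/9)
j=1 picked index 0: u0 ∈ [-1/10, 1/90)
j=2 picked index 3: u0 ∈ [-2/45, 2/45)
j=3 picked index 4: u0 ∈ [-1/18, 11/90)
j=4 picked index 4: u0 ∈ [-7/45, 1/45)
j=5 picked index 5: u0 ∈ [-7/90, 1/10)
j=6 picked index 6: u0 ∈ [0, 4/45)
j=7 picked index 7: u0 ∈ [-1/90, 11/90)
j=8 picked index 7: u0 ∈ [-1/9, 1/45)
j=9 picked index 9: u0 ∈ [-7/90, 1/10)
intersection: [0, 1/90)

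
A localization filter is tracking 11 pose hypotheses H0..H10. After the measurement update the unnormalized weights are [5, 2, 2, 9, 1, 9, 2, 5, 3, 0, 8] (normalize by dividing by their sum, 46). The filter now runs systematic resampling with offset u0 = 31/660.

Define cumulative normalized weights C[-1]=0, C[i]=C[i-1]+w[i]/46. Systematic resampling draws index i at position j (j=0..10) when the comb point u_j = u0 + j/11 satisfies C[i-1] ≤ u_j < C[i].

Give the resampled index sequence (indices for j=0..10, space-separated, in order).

0 1 3 3 4 5 5 7 8 10 10

C = [5/46, 7/46, 9/46, 9/23, 19/46, 14/23, 15/23, 35/46, 19/23, 19/23, 1]
j=0: u_0=31/660 ∈ [0, 5/46) → index 0
j=1: u_1=91/660 ∈ [5/46, 7/46) → index 1
j=2: u_2=151/660 ∈ [9/46, 9/23) → index 3
j=3: u_3=211/660 ∈ [9/46, 9/23) → index 3
j=4: u_4=271/660 ∈ [9/23, 19/46) → index 4
j=5: u_5=331/660 ∈ [19/46, 14/23) → index 5
j=6: u_6=391/660 ∈ [19/46, 14/23) → index 5
j=7: u_7=41/60 ∈ [15/23, 35/46) → index 7
j=8: u_8=511/660 ∈ [35/46, 19/23) → index 8
j=9: u_9=571/660 ∈ [19/23, 1) → index 10
j=10: u_10=631/660 ∈ [19/23, 1) → index 10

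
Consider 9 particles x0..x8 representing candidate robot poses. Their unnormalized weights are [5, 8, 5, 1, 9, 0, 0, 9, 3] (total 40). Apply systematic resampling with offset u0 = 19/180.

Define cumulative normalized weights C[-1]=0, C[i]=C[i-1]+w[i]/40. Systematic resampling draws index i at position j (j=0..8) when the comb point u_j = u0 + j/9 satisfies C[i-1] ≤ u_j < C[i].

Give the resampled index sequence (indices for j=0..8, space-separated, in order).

0 1 2 2 4 4 7 7 8

C = [1/8, 13/40, 9/20, 19/40, 7/10, 7/10, 7/10, 37/40, 1]
j=0: u_0=19/180 ∈ [0, 1/8) → index 0
j=1: u_1=13/60 ∈ [1/8, 13/40) → index 1
j=2: u_2=59/180 ∈ [13/40, 9/20) → index 2
j=3: u_3=79/180 ∈ [13/40, 9/20) → index 2
j=4: u_4=11/20 ∈ [19/40, 7/10) → index 4
j=5: u_5=119/180 ∈ [19/40, 7/10) → index 4
j=6: u_6=139/180 ∈ [7/10, 37/40) → index 7
j=7: u_7=53/60 ∈ [7/10, 37/40) → index 7
j=8: u_8=179/180 ∈ [37/40, 1) → index 8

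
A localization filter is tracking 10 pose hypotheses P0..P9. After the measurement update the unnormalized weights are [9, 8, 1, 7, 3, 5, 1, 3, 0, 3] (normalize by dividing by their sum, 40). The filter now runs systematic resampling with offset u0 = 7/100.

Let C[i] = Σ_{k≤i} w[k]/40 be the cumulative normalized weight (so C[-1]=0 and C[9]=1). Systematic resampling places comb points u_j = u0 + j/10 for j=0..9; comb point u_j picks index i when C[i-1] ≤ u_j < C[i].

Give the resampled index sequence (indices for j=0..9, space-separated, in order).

C = [9/40, 17/40, 9/20, 5/8, 7/10, 33/40, 17/20, 37/40, 37/40, 1]
j=0: u_0=7/100 ∈ [0, 9/40) → index 0
j=1: u_1=17/100 ∈ [0, 9/40) → index 0
j=2: u_2=27/100 ∈ [9/40, 17/40) → index 1
j=3: u_3=37/100 ∈ [9/40, 17/40) → index 1
j=4: u_4=47/100 ∈ [9/20, 5/8) → index 3
j=5: u_5=57/100 ∈ [9/20, 5/8) → index 3
j=6: u_6=67/100 ∈ [5/8, 7/10) → index 4
j=7: u_7=77/100 ∈ [7/10, 33/40) → index 5
j=8: u_8=87/100 ∈ [17/20, 37/40) → index 7
j=9: u_9=97/100 ∈ [37/40, 1) → index 9

0 0 1 1 3 3 4 5 7 9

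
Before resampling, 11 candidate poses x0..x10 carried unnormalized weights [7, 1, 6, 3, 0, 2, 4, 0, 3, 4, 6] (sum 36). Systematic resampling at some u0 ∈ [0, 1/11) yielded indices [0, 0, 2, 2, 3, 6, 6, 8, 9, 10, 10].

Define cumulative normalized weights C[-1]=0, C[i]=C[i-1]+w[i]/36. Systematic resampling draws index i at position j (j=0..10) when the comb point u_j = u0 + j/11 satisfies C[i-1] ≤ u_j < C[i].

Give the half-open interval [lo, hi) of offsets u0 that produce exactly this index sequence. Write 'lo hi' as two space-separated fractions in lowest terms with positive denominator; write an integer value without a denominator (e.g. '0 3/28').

C = [7/36, 2/9, 7/18, 17/36, 17/36, 19/36, 23/36, 23/36, 13/18, 5/6, 1]
j=0 picked index 0: u0 ∈ [0, 7/36)
j=1 picked index 0: u0 ∈ [-1/11, 41/396)
j=2 picked index 2: u0 ∈ [4/99, 41/198)
j=3 picked index 2: u0 ∈ [-5/99, 23/198)
j=4 picked index 3: u0 ∈ [5/198, 43/396)
j=5 picked index 6: u0 ∈ [29/396, 73/396)
j=6 picked index 6: u0 ∈ [-7/396, 37/396)
j=7 picked index 8: u0 ∈ [1/396, 17/198)
j=8 picked index 9: u0 ∈ [-1/198, 7/66)
j=9 picked index 10: u0 ∈ [1/66, 2/11)
j=10 picked index 10: u0 ∈ [-5/66, 1/11)
intersection: [29/396, 17/198)

29/396 17/198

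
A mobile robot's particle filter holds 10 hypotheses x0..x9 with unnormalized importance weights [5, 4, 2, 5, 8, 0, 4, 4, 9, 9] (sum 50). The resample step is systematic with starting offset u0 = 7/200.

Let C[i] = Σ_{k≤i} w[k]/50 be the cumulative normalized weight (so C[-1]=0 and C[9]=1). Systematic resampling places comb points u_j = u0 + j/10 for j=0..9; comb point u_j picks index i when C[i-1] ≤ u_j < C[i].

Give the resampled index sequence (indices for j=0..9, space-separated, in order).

C = [1/10, 9/50, 11/50, 8/25, 12/25, 12/25, 14/25, 16/25, 41/50, 1]
j=0: u_0=7/200 ∈ [0, 1/10) → index 0
j=1: u_1=27/200 ∈ [1/10, 9/50) → index 1
j=2: u_2=47/200 ∈ [11/50, 8/25) → index 3
j=3: u_3=67/200 ∈ [8/25, 12/25) → index 4
j=4: u_4=87/200 ∈ [8/25, 12/25) → index 4
j=5: u_5=107/200 ∈ [12/25, 14/25) → index 6
j=6: u_6=127/200 ∈ [14/25, 16/25) → index 7
j=7: u_7=147/200 ∈ [16/25, 41/50) → index 8
j=8: u_8=167/200 ∈ [41/50, 1) → index 9
j=9: u_9=187/200 ∈ [41/50, 1) → index 9

0 1 3 4 4 6 7 8 9 9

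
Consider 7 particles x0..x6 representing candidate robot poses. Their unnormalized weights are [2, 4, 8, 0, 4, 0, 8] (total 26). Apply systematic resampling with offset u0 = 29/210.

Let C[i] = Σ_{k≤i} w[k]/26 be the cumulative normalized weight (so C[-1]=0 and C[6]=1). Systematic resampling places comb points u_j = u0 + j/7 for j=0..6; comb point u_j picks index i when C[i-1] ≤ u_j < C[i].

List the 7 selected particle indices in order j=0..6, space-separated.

1 2 2 4 6 6 6

C = [1/13, 3/13, 7/13, 7/13, 9/13, 9/13, 1]
j=0: u_0=29/210 ∈ [1/13, 3/13) → index 1
j=1: u_1=59/210 ∈ [3/13, 7/13) → index 2
j=2: u_2=89/210 ∈ [3/13, 7/13) → index 2
j=3: u_3=17/30 ∈ [7/13, 9/13) → index 4
j=4: u_4=149/210 ∈ [9/13, 1) → index 6
j=5: u_5=179/210 ∈ [9/13, 1) → index 6
j=6: u_6=209/210 ∈ [9/13, 1) → index 6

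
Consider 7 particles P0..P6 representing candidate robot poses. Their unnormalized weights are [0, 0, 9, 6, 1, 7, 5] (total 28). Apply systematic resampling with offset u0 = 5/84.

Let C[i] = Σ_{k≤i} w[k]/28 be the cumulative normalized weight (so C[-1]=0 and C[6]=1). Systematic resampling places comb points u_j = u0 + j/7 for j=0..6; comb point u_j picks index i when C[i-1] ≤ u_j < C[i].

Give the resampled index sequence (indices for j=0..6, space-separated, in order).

C = [0, 0, 9/28, 15/28, 4/7, 23/28, 1]
j=0: u_0=5/84 ∈ [0, 9/28) → index 2
j=1: u_1=17/84 ∈ [0, 9/28) → index 2
j=2: u_2=29/84 ∈ [9/28, 15/28) → index 3
j=3: u_3=41/84 ∈ [9/28, 15/28) → index 3
j=4: u_4=53/84 ∈ [4/7, 23/28) → index 5
j=5: u_5=65/84 ∈ [4/7, 23/28) → index 5
j=6: u_6=11/12 ∈ [23/28, 1) → index 6

2 2 3 3 5 5 6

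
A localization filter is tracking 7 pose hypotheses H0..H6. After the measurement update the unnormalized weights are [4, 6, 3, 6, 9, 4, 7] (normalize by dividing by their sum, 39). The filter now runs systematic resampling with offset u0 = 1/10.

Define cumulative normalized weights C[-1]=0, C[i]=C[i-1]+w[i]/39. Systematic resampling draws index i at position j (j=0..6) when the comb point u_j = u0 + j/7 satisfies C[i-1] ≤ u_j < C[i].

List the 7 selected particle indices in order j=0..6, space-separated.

0 1 3 4 4 5 6

C = [4/39, 10/39, 1/3, 19/39, 28/39, 32/39, 1]
j=0: u_0=1/10 ∈ [0, 4/39) → index 0
j=1: u_1=17/70 ∈ [4/39, 10/39) → index 1
j=2: u_2=27/70 ∈ [1/3, 19/39) → index 3
j=3: u_3=37/70 ∈ [19/39, 28/39) → index 4
j=4: u_4=47/70 ∈ [19/39, 28/39) → index 4
j=5: u_5=57/70 ∈ [28/39, 32/39) → index 5
j=6: u_6=67/70 ∈ [32/39, 1) → index 6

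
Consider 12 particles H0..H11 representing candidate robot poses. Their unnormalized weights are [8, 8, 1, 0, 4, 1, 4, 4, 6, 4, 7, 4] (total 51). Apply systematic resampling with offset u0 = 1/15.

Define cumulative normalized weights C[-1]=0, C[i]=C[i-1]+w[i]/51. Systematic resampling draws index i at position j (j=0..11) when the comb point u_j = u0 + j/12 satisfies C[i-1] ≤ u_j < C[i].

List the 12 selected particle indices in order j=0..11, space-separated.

C = [8/51, 16/51, 1/3, 1/3, 7/17, 22/51, 26/51, 10/17, 12/17, 40/51, 47/51, 1]
j=0: u_0=1/15 ∈ [0, 8/51) → index 0
j=1: u_1=3/20 ∈ [0, 8/51) → index 0
j=2: u_2=7/30 ∈ [8/51, 16/51) → index 1
j=3: u_3=19/60 ∈ [16/51, 1/3) → index 2
j=4: u_4=2/5 ∈ [1/3, 7/17) → index 4
j=5: u_5=29/60 ∈ [22/51, 26/51) → index 6
j=6: u_6=17/30 ∈ [26/51, 10/17) → index 7
j=7: u_7=13/20 ∈ [10/17, 12/17) → index 8
j=8: u_8=11/15 ∈ [12/17, 40/51) → index 9
j=9: u_9=49/60 ∈ [40/51, 47/51) → index 10
j=10: u_10=9/10 ∈ [40/51, 47/51) → index 10
j=11: u_11=59/60 ∈ [47/51, 1) → index 11

0 0 1 2 4 6 7 8 9 10 10 11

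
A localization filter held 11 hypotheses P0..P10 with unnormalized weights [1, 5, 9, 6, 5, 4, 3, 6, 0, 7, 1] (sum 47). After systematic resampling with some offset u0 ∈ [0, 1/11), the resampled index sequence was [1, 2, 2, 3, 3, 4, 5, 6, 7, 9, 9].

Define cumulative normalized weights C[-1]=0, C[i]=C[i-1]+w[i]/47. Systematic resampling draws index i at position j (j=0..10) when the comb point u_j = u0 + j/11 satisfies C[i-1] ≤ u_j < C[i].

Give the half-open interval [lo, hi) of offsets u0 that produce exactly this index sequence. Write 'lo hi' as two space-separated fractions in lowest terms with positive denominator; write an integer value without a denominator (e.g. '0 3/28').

24/517 34/517

C = [1/47, 6/47, 15/47, 21/47, 26/47, 30/47, 33/47, 39/47, 39/47, 46/47, 1]
j=0 picked index 1: u0 ∈ [1/47, 6/47)
j=1 picked index 2: u0 ∈ [19/517, 118/517)
j=2 picked index 2: u0 ∈ [-28/517, 71/517)
j=3 picked index 3: u0 ∈ [24/517, 90/517)
j=4 picked index 3: u0 ∈ [-23/517, 43/517)
j=5 picked index 4: u0 ∈ [-4/517, 51/517)
j=6 picked index 5: u0 ∈ [4/517, 48/517)
j=7 picked index 6: u0 ∈ [1/517, 34/517)
j=8 picked index 7: u0 ∈ [-13/517, 53/517)
j=9 picked index 9: u0 ∈ [6/517, 83/517)
j=10 picked index 9: u0 ∈ [-41/517, 36/517)
intersection: [24/517, 34/517)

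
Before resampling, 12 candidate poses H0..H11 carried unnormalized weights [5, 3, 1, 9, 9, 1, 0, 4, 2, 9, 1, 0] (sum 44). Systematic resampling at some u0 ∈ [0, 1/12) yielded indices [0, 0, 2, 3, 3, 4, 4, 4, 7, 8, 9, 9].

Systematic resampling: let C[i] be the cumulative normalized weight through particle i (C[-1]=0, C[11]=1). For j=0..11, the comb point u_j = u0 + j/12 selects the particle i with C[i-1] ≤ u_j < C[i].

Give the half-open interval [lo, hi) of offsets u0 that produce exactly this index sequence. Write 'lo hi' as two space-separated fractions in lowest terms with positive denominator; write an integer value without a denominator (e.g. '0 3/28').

C = [5/44, 2/11, 9/44, 9/22, 27/44, 7/11, 7/11, 8/11, 17/22, 43/44, 1, 1]
j=0 picked index 0: u0 ∈ [0, 5/44)
j=1 picked index 0: u0 ∈ [-1/12, 1/33)
j=2 picked index 2: u0 ∈ [1/66, 5/132)
j=3 picked index 3: u0 ∈ [-1/22, 7/44)
j=4 picked index 3: u0 ∈ [-17/132, 5/66)
j=5 picked index 4: u0 ∈ [-1/132, 13/66)
j=6 picked index 4: u0 ∈ [-1/11, 5/44)
j=7 picked index 4: u0 ∈ [-23/132, 1/33)
j=8 picked index 7: u0 ∈ [-1/33, 2/33)
j=9 picked index 8: u0 ∈ [-1/44, 1/44)
j=10 picked index 9: u0 ∈ [-2/33, 19/132)
j=11 picked index 9: u0 ∈ [-19/132, 2/33)
intersection: [1/66, 1/44)

1/66 1/44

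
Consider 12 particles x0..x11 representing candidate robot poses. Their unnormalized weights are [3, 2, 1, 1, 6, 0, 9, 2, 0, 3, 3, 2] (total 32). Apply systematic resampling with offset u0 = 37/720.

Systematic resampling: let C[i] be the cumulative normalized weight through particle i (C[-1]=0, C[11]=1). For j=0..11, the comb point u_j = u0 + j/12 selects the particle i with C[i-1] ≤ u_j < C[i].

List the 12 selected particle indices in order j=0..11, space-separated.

0 1 3 4 4 6 6 6 7 9 10 11

C = [3/32, 5/32, 3/16, 7/32, 13/32, 13/32, 11/16, 3/4, 3/4, 27/32, 15/16, 1]
j=0: u_0=37/720 ∈ [0, 3/32) → index 0
j=1: u_1=97/720 ∈ [3/32, 5/32) → index 1
j=2: u_2=157/720 ∈ [3/16, 7/32) → index 3
j=3: u_3=217/720 ∈ [7/32, 13/32) → index 4
j=4: u_4=277/720 ∈ [7/32, 13/32) → index 4
j=5: u_5=337/720 ∈ [13/32, 11/16) → index 6
j=6: u_6=397/720 ∈ [13/32, 11/16) → index 6
j=7: u_7=457/720 ∈ [13/32, 11/16) → index 6
j=8: u_8=517/720 ∈ [11/16, 3/4) → index 7
j=9: u_9=577/720 ∈ [3/4, 27/32) → index 9
j=10: u_10=637/720 ∈ [27/32, 15/16) → index 10
j=11: u_11=697/720 ∈ [15/16, 1) → index 11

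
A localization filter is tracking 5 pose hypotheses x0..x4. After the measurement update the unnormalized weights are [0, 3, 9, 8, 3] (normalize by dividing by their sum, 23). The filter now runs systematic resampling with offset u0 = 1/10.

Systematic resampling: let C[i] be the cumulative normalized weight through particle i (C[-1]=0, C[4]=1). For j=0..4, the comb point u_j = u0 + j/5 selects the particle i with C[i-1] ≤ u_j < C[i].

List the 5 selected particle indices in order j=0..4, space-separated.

C = [0, 3/23, 12/23, 20/23, 1]
j=0: u_0=1/10 ∈ [0, 3/23) → index 1
j=1: u_1=3/10 ∈ [3/23, 12/23) → index 2
j=2: u_2=1/2 ∈ [3/23, 12/23) → index 2
j=3: u_3=7/10 ∈ [12/23, 20/23) → index 3
j=4: u_4=9/10 ∈ [20/23, 1) → index 4

1 2 2 3 4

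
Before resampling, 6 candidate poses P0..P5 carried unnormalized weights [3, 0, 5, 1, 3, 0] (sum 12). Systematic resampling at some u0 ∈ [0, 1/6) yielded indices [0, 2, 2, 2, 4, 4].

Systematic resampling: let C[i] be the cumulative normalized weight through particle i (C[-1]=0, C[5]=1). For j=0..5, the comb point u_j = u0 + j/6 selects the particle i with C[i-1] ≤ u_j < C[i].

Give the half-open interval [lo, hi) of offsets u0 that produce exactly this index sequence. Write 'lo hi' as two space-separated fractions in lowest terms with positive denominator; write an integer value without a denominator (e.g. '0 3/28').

1/12 1/6

C = [1/4, 1/4, 2/3, 3/4, 1, 1]
j=0 picked index 0: u0 ∈ [0, 1/4)
j=1 picked index 2: u0 ∈ [1/12, 1/2)
j=2 picked index 2: u0 ∈ [-1/12, 1/3)
j=3 picked index 2: u0 ∈ [-1/4, 1/6)
j=4 picked index 4: u0 ∈ [1/12, 1/3)
j=5 picked index 4: u0 ∈ [-1/12, 1/6)
intersection: [1/12, 1/6)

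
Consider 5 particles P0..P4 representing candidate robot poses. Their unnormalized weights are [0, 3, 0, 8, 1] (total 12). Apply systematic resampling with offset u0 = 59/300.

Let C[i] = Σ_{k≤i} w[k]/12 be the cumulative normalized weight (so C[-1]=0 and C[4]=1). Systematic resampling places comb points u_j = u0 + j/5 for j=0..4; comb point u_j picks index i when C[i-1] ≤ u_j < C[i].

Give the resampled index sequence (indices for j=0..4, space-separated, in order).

1 3 3 3 4

C = [0, 1/4, 1/4, 11/12, 1]
j=0: u_0=59/300 ∈ [0, 1/4) → index 1
j=1: u_1=119/300 ∈ [1/4, 11/12) → index 3
j=2: u_2=179/300 ∈ [1/4, 11/12) → index 3
j=3: u_3=239/300 ∈ [1/4, 11/12) → index 3
j=4: u_4=299/300 ∈ [11/12, 1) → index 4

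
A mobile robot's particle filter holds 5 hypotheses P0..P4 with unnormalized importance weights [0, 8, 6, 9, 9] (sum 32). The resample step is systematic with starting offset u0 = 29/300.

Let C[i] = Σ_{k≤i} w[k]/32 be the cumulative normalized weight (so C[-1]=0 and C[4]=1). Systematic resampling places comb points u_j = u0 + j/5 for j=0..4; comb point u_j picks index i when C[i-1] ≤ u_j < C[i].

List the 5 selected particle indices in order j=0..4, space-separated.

C = [0, 1/4, 7/16, 23/32, 1]
j=0: u_0=29/300 ∈ [0, 1/4) → index 1
j=1: u_1=89/300 ∈ [1/4, 7/16) → index 2
j=2: u_2=149/300 ∈ [7/16, 23/32) → index 3
j=3: u_3=209/300 ∈ [7/16, 23/32) → index 3
j=4: u_4=269/300 ∈ [23/32, 1) → index 4

1 2 3 3 4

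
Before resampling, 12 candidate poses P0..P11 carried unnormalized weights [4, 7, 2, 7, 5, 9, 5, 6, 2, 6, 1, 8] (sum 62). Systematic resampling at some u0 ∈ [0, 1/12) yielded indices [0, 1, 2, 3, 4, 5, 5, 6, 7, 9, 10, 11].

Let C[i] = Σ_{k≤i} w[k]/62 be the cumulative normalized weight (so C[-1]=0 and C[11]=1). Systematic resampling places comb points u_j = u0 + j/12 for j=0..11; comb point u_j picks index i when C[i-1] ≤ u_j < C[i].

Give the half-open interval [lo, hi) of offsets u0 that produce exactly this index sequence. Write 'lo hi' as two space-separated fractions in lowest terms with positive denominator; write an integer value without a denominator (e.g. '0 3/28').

2/93 7/186

C = [2/31, 11/62, 13/62, 10/31, 25/62, 17/31, 39/62, 45/62, 47/62, 53/62, 27/31, 1]
j=0 picked index 0: u0 ∈ [0, 2/31)
j=1 picked index 1: u0 ∈ [-7/372, 35/372)
j=2 picked index 2: u0 ∈ [1/93, 4/93)
j=3 picked index 3: u0 ∈ [-5/124, 9/124)
j=4 picked index 4: u0 ∈ [-1/93, 13/186)
j=5 picked index 5: u0 ∈ [-5/372, 49/372)
j=6 picked index 5: u0 ∈ [-3/31, 3/62)
j=7 picked index 6: u0 ∈ [-13/372, 17/372)
j=8 picked index 7: u0 ∈ [-7/186, 11/186)
j=9 picked index 9: u0 ∈ [1/124, 13/124)
j=10 picked index 10: u0 ∈ [2/93, 7/186)
j=11 picked index 11: u0 ∈ [-17/372, 1/12)
intersection: [2/93, 7/186)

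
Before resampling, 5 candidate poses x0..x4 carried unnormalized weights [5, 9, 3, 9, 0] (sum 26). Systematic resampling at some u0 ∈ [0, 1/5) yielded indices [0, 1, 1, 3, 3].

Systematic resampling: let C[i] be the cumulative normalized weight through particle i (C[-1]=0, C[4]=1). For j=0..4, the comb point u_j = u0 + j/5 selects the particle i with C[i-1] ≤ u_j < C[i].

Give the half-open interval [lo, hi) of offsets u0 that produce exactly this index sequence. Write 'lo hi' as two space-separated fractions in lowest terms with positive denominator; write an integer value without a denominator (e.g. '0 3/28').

C = [5/26, 7/13, 17/26, 1, 1]
j=0 picked index 0: u0 ∈ [0, 5/26)
j=1 picked index 1: u0 ∈ [-1/130, 22/65)
j=2 picked index 1: u0 ∈ [-27/130, 9/65)
j=3 picked index 3: u0 ∈ [7/130, 2/5)
j=4 picked index 3: u0 ∈ [-19/130, 1/5)
intersection: [7/130, 9/65)

7/130 9/65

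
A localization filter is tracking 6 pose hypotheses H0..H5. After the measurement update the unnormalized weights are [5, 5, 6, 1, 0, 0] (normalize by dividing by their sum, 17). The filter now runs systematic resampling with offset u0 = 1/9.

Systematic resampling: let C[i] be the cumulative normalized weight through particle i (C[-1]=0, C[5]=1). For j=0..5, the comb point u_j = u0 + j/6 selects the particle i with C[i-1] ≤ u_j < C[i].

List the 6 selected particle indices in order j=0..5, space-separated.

C = [5/17, 10/17, 16/17, 1, 1, 1]
j=0: u_0=1/9 ∈ [0, 5/17) → index 0
j=1: u_1=5/18 ∈ [0, 5/17) → index 0
j=2: u_2=4/9 ∈ [5/17, 10/17) → index 1
j=3: u_3=11/18 ∈ [10/17, 16/17) → index 2
j=4: u_4=7/9 ∈ [10/17, 16/17) → index 2
j=5: u_5=17/18 ∈ [16/17, 1) → index 3

0 0 1 2 2 3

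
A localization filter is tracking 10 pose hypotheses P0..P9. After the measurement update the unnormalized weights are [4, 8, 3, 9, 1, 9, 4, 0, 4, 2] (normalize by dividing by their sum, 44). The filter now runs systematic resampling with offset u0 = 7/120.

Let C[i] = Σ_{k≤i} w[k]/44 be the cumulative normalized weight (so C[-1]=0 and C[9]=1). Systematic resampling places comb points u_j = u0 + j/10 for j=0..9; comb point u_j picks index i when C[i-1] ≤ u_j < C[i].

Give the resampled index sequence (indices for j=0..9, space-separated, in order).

C = [1/11, 3/11, 15/44, 6/11, 25/44, 17/22, 19/22, 19/22, 21/22, 1]
j=0: u_0=7/120 ∈ [0, 1/11) → index 0
j=1: u_1=19/120 ∈ [1/11, 3/11) → index 1
j=2: u_2=31/120 ∈ [1/11, 3/11) → index 1
j=3: u_3=43/120 ∈ [15/44, 6/11) → index 3
j=4: u_4=11/24 ∈ [15/44, 6/11) → index 3
j=5: u_5=67/120 ∈ [6/11, 25/44) → index 4
j=6: u_6=79/120 ∈ [25/44, 17/22) → index 5
j=7: u_7=91/120 ∈ [25/44, 17/22) → index 5
j=8: u_8=103/120 ∈ [17/22, 19/22) → index 6
j=9: u_9=23/24 ∈ [21/22, 1) → index 9

0 1 1 3 3 4 5 5 6 9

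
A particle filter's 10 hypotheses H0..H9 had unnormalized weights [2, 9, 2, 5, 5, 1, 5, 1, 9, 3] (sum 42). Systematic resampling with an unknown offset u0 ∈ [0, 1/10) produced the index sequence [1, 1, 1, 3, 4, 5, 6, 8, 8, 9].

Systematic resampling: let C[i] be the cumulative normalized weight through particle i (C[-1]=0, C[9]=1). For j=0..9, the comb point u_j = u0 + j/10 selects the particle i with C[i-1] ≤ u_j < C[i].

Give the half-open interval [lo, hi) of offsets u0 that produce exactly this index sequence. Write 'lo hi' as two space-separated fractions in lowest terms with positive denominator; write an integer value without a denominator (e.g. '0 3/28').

1/21 13/210

C = [1/21, 11/42, 13/42, 3/7, 23/42, 4/7, 29/42, 5/7, 13/14, 1]
j=0 picked index 1: u0 ∈ [1/21, 11/42)
j=1 picked index 1: u0 ∈ [-11/210, 17/105)
j=2 picked index 1: u0 ∈ [-16/105, 13/210)
j=3 picked index 3: u0 ∈ [1/105, 9/70)
j=4 picked index 4: u0 ∈ [1/35, 31/210)
j=5 picked index 5: u0 ∈ [1/21, 1/14)
j=6 picked index 6: u0 ∈ [-1/35, 19/210)
j=7 picked index 8: u0 ∈ [1/70, 8/35)
j=8 picked index 8: u0 ∈ [-3/35, 9/70)
j=9 picked index 9: u0 ∈ [1/35, 1/10)
intersection: [1/21, 13/210)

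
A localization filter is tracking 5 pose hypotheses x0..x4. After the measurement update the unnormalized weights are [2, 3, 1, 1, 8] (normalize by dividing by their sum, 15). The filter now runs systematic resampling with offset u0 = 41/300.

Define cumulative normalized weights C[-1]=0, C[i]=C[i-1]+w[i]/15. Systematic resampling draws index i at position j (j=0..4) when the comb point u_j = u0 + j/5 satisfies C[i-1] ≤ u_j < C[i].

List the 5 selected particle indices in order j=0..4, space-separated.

C = [2/15, 1/3, 2/5, 7/15, 1]
j=0: u_0=41/300 ∈ [2/15, 1/3) → index 1
j=1: u_1=101/300 ∈ [1/3, 2/5) → index 2
j=2: u_2=161/300 ∈ [7/15, 1) → index 4
j=3: u_3=221/300 ∈ [7/15, 1) → index 4
j=4: u_4=281/300 ∈ [7/15, 1) → index 4

1 2 4 4 4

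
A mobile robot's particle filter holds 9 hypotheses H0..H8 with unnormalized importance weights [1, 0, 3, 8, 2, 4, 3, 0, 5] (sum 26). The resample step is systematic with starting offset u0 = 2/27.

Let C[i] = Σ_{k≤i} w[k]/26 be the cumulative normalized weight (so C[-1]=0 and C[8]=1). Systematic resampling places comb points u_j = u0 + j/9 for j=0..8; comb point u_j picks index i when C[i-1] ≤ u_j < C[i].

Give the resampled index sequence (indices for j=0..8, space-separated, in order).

C = [1/26, 1/26, 2/13, 6/13, 7/13, 9/13, 21/26, 21/26, 1]
j=0: u_0=2/27 ∈ [1/26, 2/13) → index 2
j=1: u_1=5/27 ∈ [2/13, 6/13) → index 3
j=2: u_2=8/27 ∈ [2/13, 6/13) → index 3
j=3: u_3=11/27 ∈ [2/13, 6/13) → index 3
j=4: u_4=14/27 ∈ [6/13, 7/13) → index 4
j=5: u_5=17/27 ∈ [7/13, 9/13) → index 5
j=6: u_6=20/27 ∈ [9/13, 21/26) → index 6
j=7: u_7=23/27 ∈ [21/26, 1) → index 8
j=8: u_8=26/27 ∈ [21/26, 1) → index 8

2 3 3 3 4 5 6 8 8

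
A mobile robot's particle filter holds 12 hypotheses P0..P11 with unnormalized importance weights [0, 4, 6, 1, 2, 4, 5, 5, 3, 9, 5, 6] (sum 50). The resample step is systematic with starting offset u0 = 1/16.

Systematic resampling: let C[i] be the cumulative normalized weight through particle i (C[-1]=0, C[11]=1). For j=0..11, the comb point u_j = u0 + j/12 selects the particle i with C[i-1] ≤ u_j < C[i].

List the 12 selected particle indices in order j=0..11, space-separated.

C = [0, 2/25, 1/5, 11/50, 13/50, 17/50, 11/25, 27/50, 3/5, 39/50, 22/25, 1]
j=0: u_0=1/16 ∈ [0, 2/25) → index 1
j=1: u_1=7/48 ∈ [2/25, 1/5) → index 2
j=2: u_2=11/48 ∈ [11/50, 13/50) → index 4
j=3: u_3=5/16 ∈ [13/50, 17/50) → index 5
j=4: u_4=19/48 ∈ [17/50, 11/25) → index 6
j=5: u_5=23/48 ∈ [11/25, 27/50) → index 7
j=6: u_6=9/16 ∈ [27/50, 3/5) → index 8
j=7: u_7=31/48 ∈ [3/5, 39/50) → index 9
j=8: u_8=35/48 ∈ [3/5, 39/50) → index 9
j=9: u_9=13/16 ∈ [39/50, 22/25) → index 10
j=10: u_10=43/48 ∈ [22/25, 1) → index 11
j=11: u_11=47/48 ∈ [22/25, 1) → index 11

1 2 4 5 6 7 8 9 9 10 11 11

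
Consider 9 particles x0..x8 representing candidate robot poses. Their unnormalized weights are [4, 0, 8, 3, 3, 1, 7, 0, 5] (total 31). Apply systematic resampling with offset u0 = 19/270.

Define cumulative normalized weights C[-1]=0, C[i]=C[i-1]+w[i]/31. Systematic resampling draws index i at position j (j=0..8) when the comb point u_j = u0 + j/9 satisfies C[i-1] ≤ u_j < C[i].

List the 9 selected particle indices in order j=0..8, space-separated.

0 2 2 3 4 6 6 8 8

C = [4/31, 4/31, 12/31, 15/31, 18/31, 19/31, 26/31, 26/31, 1]
j=0: u_0=19/270 ∈ [0, 4/31) → index 0
j=1: u_1=49/270 ∈ [4/31, 12/31) → index 2
j=2: u_2=79/270 ∈ [4/31, 12/31) → index 2
j=3: u_3=109/270 ∈ [12/31, 15/31) → index 3
j=4: u_4=139/270 ∈ [15/31, 18/31) → index 4
j=5: u_5=169/270 ∈ [19/31, 26/31) → index 6
j=6: u_6=199/270 ∈ [19/31, 26/31) → index 6
j=7: u_7=229/270 ∈ [26/31, 1) → index 8
j=8: u_8=259/270 ∈ [26/31, 1) → index 8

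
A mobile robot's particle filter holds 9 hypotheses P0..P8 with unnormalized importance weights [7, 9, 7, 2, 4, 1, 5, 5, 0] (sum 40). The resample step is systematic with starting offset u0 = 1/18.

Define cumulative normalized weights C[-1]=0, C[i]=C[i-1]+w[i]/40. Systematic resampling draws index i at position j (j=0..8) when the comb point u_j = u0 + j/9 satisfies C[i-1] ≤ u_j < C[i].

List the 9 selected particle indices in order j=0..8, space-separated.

0 0 1 1 2 3 4 6 7

C = [7/40, 2/5, 23/40, 5/8, 29/40, 3/4, 7/8, 1, 1]
j=0: u_0=1/18 ∈ [0, 7/40) → index 0
j=1: u_1=1/6 ∈ [0, 7/40) → index 0
j=2: u_2=5/18 ∈ [7/40, 2/5) → index 1
j=3: u_3=7/18 ∈ [7/40, 2/5) → index 1
j=4: u_4=1/2 ∈ [2/5, 23/40) → index 2
j=5: u_5=11/18 ∈ [23/40, 5/8) → index 3
j=6: u_6=13/18 ∈ [5/8, 29/40) → index 4
j=7: u_7=5/6 ∈ [3/4, 7/8) → index 6
j=8: u_8=17/18 ∈ [7/8, 1) → index 7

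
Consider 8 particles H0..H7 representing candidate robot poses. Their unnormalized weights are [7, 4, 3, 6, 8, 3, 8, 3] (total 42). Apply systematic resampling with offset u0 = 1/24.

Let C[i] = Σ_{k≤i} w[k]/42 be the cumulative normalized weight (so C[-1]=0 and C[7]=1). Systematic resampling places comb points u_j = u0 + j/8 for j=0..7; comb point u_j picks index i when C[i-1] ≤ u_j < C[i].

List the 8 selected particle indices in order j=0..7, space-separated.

C = [1/6, 11/42, 1/3, 10/21, 2/3, 31/42, 13/14, 1]
j=0: u_0=1/24 ∈ [0, 1/6) → index 0
j=1: u_1=1/6 ∈ [1/6, 11/42) → index 1
j=2: u_2=7/24 ∈ [11/42, 1/3) → index 2
j=3: u_3=5/12 ∈ [1/3, 10/21) → index 3
j=4: u_4=13/24 ∈ [10/21, 2/3) → index 4
j=5: u_5=2/3 ∈ [2/3, 31/42) → index 5
j=6: u_6=19/24 ∈ [31/42, 13/14) → index 6
j=7: u_7=11/12 ∈ [31/42, 13/14) → index 6

0 1 2 3 4 5 6 6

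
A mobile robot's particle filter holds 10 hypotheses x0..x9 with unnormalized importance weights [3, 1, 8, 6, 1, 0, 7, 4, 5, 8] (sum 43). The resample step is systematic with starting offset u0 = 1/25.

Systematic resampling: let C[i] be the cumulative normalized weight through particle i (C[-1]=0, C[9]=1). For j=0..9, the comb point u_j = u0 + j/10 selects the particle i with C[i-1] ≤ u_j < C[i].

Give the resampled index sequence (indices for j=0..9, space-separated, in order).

0 2 2 3 4 6 7 8 9 9

C = [3/43, 4/43, 12/43, 18/43, 19/43, 19/43, 26/43, 30/43, 35/43, 1]
j=0: u_0=1/25 ∈ [0, 3/43) → index 0
j=1: u_1=7/50 ∈ [4/43, 12/43) → index 2
j=2: u_2=6/25 ∈ [4/43, 12/43) → index 2
j=3: u_3=17/50 ∈ [12/43, 18/43) → index 3
j=4: u_4=11/25 ∈ [18/43, 19/43) → index 4
j=5: u_5=27/50 ∈ [19/43, 26/43) → index 6
j=6: u_6=16/25 ∈ [26/43, 30/43) → index 7
j=7: u_7=37/50 ∈ [30/43, 35/43) → index 8
j=8: u_8=21/25 ∈ [35/43, 1) → index 9
j=9: u_9=47/50 ∈ [35/43, 1) → index 9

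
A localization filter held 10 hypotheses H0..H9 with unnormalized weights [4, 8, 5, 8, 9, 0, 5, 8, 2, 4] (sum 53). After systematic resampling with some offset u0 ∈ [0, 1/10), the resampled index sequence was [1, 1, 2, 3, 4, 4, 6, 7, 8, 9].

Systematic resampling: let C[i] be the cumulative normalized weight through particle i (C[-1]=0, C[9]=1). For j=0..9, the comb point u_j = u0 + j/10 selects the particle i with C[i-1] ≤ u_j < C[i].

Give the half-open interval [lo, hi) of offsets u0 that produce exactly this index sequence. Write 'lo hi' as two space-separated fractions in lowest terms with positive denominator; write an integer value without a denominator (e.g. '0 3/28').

23/265 1/10

C = [4/53, 12/53, 17/53, 25/53, 34/53, 34/53, 39/53, 47/53, 49/53, 1]
j=0 picked index 1: u0 ∈ [4/53, 12/53)
j=1 picked index 1: u0 ∈ [-13/530, 67/530)
j=2 picked index 2: u0 ∈ [7/265, 32/265)
j=3 picked index 3: u0 ∈ [11/530, 91/530)
j=4 picked index 4: u0 ∈ [19/265, 64/265)
j=5 picked index 4: u0 ∈ [-3/106, 15/106)
j=6 picked index 6: u0 ∈ [11/265, 36/265)
j=7 picked index 7: u0 ∈ [19/530, 99/530)
j=8 picked index 8: u0 ∈ [23/265, 33/265)
j=9 picked index 9: u0 ∈ [13/530, 1/10)
intersection: [23/265, 1/10)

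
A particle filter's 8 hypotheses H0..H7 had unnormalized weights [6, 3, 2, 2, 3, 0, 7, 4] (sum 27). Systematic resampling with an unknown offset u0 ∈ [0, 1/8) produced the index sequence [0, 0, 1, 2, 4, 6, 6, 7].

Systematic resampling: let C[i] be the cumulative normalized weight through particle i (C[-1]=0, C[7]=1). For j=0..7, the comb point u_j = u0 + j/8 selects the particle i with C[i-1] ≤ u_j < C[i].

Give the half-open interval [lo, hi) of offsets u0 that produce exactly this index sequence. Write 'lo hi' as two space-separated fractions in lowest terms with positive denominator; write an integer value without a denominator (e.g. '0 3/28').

C = [2/9, 1/3, 11/27, 13/27, 16/27, 16/27, 23/27, 1]
j=0 picked index 0: u0 ∈ [0, 2/9)
j=1 picked index 0: u0 ∈ [-1/8, 7/72)
j=2 picked index 1: u0 ∈ [-1/36, 1/12)
j=3 picked index 2: u0 ∈ [-1/24, 7/216)
j=4 picked index 4: u0 ∈ [-1/54, 5/54)
j=5 picked index 6: u0 ∈ [-7/216, 49/216)
j=6 picked index 6: u0 ∈ [-17/108, 11/108)
j=7 picked index 7: u0 ∈ [-5/216, 1/8)
intersection: [0, 7/216)

0 7/216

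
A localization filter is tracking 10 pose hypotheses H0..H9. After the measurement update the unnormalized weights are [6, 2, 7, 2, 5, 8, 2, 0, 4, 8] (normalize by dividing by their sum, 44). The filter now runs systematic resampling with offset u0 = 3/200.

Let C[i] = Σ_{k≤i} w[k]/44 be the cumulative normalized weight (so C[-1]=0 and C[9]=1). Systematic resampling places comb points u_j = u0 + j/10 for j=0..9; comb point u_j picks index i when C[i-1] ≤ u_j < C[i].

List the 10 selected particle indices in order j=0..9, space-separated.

C = [3/22, 2/11, 15/44, 17/44, 1/2, 15/22, 8/11, 8/11, 9/11, 1]
j=0: u_0=3/200 ∈ [0, 3/22) → index 0
j=1: u_1=23/200 ∈ [0, 3/22) → index 0
j=2: u_2=43/200 ∈ [2/11, 15/44) → index 2
j=3: u_3=63/200 ∈ [2/11, 15/44) → index 2
j=4: u_4=83/200 ∈ [17/44, 1/2) → index 4
j=5: u_5=103/200 ∈ [1/2, 15/22) → index 5
j=6: u_6=123/200 ∈ [1/2, 15/22) → index 5
j=7: u_7=143/200 ∈ [15/22, 8/11) → index 6
j=8: u_8=163/200 ∈ [8/11, 9/11) → index 8
j=9: u_9=183/200 ∈ [9/11, 1) → index 9

0 0 2 2 4 5 5 6 8 9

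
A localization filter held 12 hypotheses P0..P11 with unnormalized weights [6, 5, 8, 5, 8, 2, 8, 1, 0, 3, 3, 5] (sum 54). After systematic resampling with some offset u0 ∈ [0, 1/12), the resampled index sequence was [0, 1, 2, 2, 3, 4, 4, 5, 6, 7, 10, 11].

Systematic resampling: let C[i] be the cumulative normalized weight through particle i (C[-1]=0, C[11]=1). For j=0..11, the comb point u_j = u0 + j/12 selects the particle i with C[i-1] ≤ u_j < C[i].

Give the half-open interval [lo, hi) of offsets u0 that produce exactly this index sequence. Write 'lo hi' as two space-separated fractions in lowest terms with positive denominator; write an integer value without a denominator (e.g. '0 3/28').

C = [1/9, 11/54, 19/54, 4/9, 16/27, 17/27, 7/9, 43/54, 43/54, 23/27, 49/54, 1]
j=0 picked index 0: u0 ∈ [0, 1/9)
j=1 picked index 1: u0 ∈ [1/36, 13/108)
j=2 picked index 2: u0 ∈ [1/27, 5/27)
j=3 picked index 2: u0 ∈ [-5/108, 11/108)
j=4 picked index 3: u0 ∈ [1/54, 1/9)
j=5 picked index 4: u0 ∈ [1/36, 19/108)
j=6 picked index 4: u0 ∈ [-1/18, 5/54)
j=7 picked index 5: u0 ∈ [1/108, 5/108)
j=8 picked index 6: u0 ∈ [-1/27, 1/9)
j=9 picked index 7: u0 ∈ [1/36, 5/108)
j=10 picked index 10: u0 ∈ [1/54, 2/27)
j=11 picked index 11: u0 ∈ [-1/108, 1/12)
intersection: [1/27, 5/108)

1/27 5/108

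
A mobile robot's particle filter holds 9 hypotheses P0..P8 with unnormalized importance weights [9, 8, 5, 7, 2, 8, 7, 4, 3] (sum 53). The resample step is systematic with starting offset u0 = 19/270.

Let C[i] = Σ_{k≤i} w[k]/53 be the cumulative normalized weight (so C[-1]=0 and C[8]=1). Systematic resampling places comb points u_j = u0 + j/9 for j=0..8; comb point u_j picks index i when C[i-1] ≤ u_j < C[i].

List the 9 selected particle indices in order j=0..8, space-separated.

C = [9/53, 17/53, 22/53, 29/53, 31/53, 39/53, 46/53, 50/53, 1]
j=0: u_0=19/270 ∈ [0, 9/53) → index 0
j=1: u_1=49/270 ∈ [9/53, 17/53) → index 1
j=2: u_2=79/270 ∈ [9/53, 17/53) → index 1
j=3: u_3=109/270 ∈ [17/53, 22/53) → index 2
j=4: u_4=139/270 ∈ [22/53, 29/53) → index 3
j=5: u_5=169/270 ∈ [31/53, 39/53) → index 5
j=6: u_6=199/270 ∈ [39/53, 46/53) → index 6
j=7: u_7=229/270 ∈ [39/53, 46/53) → index 6
j=8: u_8=259/270 ∈ [50/53, 1) → index 8

0 1 1 2 3 5 6 6 8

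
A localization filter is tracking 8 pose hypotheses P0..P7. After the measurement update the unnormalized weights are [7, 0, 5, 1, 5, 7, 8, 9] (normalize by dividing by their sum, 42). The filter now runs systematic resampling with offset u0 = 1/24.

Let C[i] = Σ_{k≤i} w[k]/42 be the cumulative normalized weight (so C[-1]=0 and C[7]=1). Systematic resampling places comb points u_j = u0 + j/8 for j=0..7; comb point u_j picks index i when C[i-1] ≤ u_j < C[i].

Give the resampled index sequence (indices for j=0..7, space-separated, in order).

0 2 3 4 5 6 7 7

C = [1/6, 1/6, 2/7, 13/42, 3/7, 25/42, 11/14, 1]
j=0: u_0=1/24 ∈ [0, 1/6) → index 0
j=1: u_1=1/6 ∈ [1/6, 2/7) → index 2
j=2: u_2=7/24 ∈ [2/7, 13/42) → index 3
j=3: u_3=5/12 ∈ [13/42, 3/7) → index 4
j=4: u_4=13/24 ∈ [3/7, 25/42) → index 5
j=5: u_5=2/3 ∈ [25/42, 11/14) → index 6
j=6: u_6=19/24 ∈ [11/14, 1) → index 7
j=7: u_7=11/12 ∈ [11/14, 1) → index 7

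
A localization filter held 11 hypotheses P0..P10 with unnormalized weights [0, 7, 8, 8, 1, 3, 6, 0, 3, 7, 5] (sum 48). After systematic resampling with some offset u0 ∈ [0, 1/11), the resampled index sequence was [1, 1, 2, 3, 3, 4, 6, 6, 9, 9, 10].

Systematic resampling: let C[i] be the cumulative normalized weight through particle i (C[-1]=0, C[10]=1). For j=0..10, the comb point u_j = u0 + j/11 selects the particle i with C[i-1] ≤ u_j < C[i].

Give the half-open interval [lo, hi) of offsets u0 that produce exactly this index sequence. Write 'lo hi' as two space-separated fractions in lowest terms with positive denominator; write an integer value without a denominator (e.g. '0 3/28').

7/176 1/22

C = [0, 7/48, 5/16, 23/48, 1/2, 9/16, 11/16, 11/16, 3/4, 43/48, 1]
j=0 picked index 1: u0 ∈ [0, 7/48)
j=1 picked index 1: u0 ∈ [-1/11, 29/528)
j=2 picked index 2: u0 ∈ [-19/528, 23/176)
j=3 picked index 3: u0 ∈ [7/176, 109/528)
j=4 picked index 3: u0 ∈ [-9/176, 61/528)
j=5 picked index 4: u0 ∈ [13/528, 1/22)
j=6 picked index 6: u0 ∈ [3/176, 25/176)
j=7 picked index 6: u0 ∈ [-13/176, 9/176)
j=8 picked index 9: u0 ∈ [1/44, 89/528)
j=9 picked index 9: u0 ∈ [-3/44, 41/528)
j=10 picked index 10: u0 ∈ [-7/528, 1/11)
intersection: [7/176, 1/22)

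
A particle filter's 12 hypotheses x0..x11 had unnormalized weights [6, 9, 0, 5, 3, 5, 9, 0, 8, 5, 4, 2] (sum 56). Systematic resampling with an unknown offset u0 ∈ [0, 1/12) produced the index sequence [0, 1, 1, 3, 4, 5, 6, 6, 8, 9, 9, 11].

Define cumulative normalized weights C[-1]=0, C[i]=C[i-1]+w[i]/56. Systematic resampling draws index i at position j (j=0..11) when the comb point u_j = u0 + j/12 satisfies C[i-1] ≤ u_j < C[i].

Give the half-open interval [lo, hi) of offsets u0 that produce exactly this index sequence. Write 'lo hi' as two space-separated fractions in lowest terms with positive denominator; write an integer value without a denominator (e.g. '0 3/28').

C = [3/28, 15/56, 15/56, 5/14, 23/56, 1/2, 37/56, 37/56, 45/56, 25/28, 27/28, 1]
j=0 picked index 0: u0 ∈ [0, 3/28)
j=1 picked index 1: u0 ∈ [1/42, 31/168)
j=2 picked index 1: u0 ∈ [-5/84, 17/168)
j=3 picked index 3: u0 ∈ [1/56, 3/28)
j=4 picked index 4: u0 ∈ [1/42, 13/168)
j=5 picked index 5: u0 ∈ [-1/168, 1/12)
j=6 picked index 6: u0 ∈ [0, 9/56)
j=7 picked index 6: u0 ∈ [-1/12, 13/168)
j=8 picked index 8: u0 ∈ [-1/168, 23/168)
j=9 picked index 9: u0 ∈ [3/56, 1/7)
j=10 picked index 9: u0 ∈ [-5/168, 5/84)
j=11 picked index 11: u0 ∈ [1/21, 1/12)
intersection: [3/56, 5/84)

3/56 5/84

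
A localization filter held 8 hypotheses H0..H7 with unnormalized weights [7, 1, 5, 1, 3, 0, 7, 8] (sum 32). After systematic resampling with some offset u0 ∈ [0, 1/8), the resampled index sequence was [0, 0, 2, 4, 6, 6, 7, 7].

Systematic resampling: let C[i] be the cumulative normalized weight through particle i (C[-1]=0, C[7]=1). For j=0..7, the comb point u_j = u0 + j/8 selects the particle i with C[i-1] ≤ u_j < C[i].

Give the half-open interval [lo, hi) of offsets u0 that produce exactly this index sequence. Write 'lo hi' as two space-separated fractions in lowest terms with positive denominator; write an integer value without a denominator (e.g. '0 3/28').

1/16 3/32

C = [7/32, 1/4, 13/32, 7/16, 17/32, 17/32, 3/4, 1]
j=0 picked index 0: u0 ∈ [0, 7/32)
j=1 picked index 0: u0 ∈ [-1/8, 3/32)
j=2 picked index 2: u0 ∈ [0, 5/32)
j=3 picked index 4: u0 ∈ [1/16, 5/32)
j=4 picked index 6: u0 ∈ [1/32, 1/4)
j=5 picked index 6: u0 ∈ [-3/32, 1/8)
j=6 picked index 7: u0 ∈ [0, 1/4)
j=7 picked index 7: u0 ∈ [-1/8, 1/8)
intersection: [1/16, 3/32)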